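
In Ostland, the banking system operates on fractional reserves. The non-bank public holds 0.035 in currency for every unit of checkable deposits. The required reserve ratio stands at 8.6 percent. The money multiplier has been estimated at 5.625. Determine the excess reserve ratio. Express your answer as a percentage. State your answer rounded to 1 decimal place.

Using m = 5.625. Since m = (1 + c)/(c + rr + e), the denominator satisfies c + rr + e = (1 + c)/m = (1 + 0.035) / 5.625 = 0.184000.
With c = 0.035 and rr = 0.086, the excess reserve ratio is 0.184000 − 0.035 − 0.086 = 0.063.

6.3%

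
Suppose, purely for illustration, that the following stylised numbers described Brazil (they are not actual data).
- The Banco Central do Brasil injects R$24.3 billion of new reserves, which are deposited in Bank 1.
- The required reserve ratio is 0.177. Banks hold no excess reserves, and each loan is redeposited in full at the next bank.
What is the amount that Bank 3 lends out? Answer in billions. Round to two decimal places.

R$13.55 billion

Each bank lends a fraction (1 − rr) = 0.8230 of the deposit it receives, so Bank 3 receives 24.3·0.8230^2 and lends 24.3·0.8230^3 ≈ 13.5458 billion.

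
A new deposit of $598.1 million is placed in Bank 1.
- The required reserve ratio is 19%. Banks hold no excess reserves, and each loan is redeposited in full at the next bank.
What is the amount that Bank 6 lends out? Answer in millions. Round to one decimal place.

Each bank lends a fraction (1 − rr) = 0.8100 of the deposit it receives, so Bank 6 receives 598.1·0.8100^5 and lends 598.1·0.8100^6 ≈ 168.9211 million.

$168.9 million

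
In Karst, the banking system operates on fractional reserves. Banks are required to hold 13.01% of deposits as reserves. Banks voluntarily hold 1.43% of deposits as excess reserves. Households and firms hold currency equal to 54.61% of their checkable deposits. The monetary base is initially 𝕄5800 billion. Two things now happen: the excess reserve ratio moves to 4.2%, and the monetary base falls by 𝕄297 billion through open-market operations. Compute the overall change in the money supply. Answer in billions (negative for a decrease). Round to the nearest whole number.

Before: m₁ = (1 + 0.5461) / (0.1301 + 0.0143 + 0.5461) ≈ 2.23910, MB₁ = 5800, so M₁ = 2.23910 × 5800 = 12986.78 billion.
After: m₂ = (1 + 0.5461) / (0.1301 + 0.042 + 0.5461) ≈ 2.15274, MB₂ = 5800 − 297 = 5503, so M₂ = 2.15274 × 5503 ≈ 11846.5282 billion.
ΔM = M₂ − M₁ = 11846.5282 − 12986.78 = -1140.2518 billion.

-1140 billion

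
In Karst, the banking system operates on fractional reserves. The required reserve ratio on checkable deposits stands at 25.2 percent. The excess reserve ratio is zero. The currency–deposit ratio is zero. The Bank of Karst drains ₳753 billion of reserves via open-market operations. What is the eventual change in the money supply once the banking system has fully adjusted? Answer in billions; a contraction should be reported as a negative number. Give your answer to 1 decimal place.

-2988.1 billion

The simple money multiplier is m = 1/rr = 1/0.252 ≈ 3.96825.
An open-market sale reduces the monetary base by 753 billion, so ΔM = m × ΔMB = 3.96825 × (−753) ≈ -2988.0922 billion.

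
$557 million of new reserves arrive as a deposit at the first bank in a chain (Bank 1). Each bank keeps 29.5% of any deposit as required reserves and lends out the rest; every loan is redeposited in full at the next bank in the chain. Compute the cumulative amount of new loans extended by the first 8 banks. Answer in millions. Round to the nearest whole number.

Bank i lends (1 − rr)^i of the original deposit: Bank 1 lends 557·0.7050 = 392.6850, Bank 2 lends 557·0.7050² ≈ 276.8429, and so on.
Summing a geometric series: total = 557·[0.7050·(1 − 0.7050^8) / (1 − 0.7050)] ≈ 1249.9021 million.

$1250 million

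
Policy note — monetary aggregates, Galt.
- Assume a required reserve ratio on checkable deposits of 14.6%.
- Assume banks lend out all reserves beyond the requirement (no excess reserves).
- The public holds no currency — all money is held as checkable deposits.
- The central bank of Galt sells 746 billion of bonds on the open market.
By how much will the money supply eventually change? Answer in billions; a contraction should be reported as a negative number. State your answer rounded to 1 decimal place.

-5109.6 billion

The simple money multiplier is m = 1/rr = 1/0.146 ≈ 6.84932.
An open-market sale reduces the monetary base by 746 billion, so ΔM = m × ΔMB = 6.84932 × (−746) ≈ -5109.5927 billion.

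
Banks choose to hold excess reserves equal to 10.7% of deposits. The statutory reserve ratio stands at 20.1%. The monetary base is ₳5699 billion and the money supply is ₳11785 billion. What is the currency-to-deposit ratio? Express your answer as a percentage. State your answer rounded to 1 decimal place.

Using m = M/MB = 11785/5699 ≈ 2.067907. From m = (1 + c)/(c + rr + e), rearranging gives 1 + c = m·(c + rr + e), so c·(1 − m) = m·(rr + e) − 1.
Hence c = [m·(rr + e) − 1]/(1 − m) = [2.067907 × (0.201 + 0.107) − 1] / (1 − 2.067907) ≈ 0.339997.

34.0%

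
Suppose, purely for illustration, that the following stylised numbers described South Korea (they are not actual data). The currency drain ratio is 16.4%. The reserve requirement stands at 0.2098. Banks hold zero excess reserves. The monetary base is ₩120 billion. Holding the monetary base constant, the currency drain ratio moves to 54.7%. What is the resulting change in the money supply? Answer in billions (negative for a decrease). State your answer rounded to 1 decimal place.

-128.4 billion

Initially m₁ = (1 + 0.164) / (0.2098 + 0.164) ≈ 3.11396, so M₁ = 3.11396 × 120 = 373.6752 billion.
After the change m₂ = (1 + 0.547) / (0.2098 + 0.547) ≈ 2.04413, so M₂ = 2.04413 × 120 = 245.2956 billion.
ΔM = M₂ − M₁ = 245.2956 − 373.6752 = -128.3796 billion.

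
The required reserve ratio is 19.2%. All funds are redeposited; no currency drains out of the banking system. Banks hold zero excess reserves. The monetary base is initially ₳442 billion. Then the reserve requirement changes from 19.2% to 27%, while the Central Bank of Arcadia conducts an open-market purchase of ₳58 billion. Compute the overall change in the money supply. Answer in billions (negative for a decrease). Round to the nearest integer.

-450 billion

Before: m₁ = 1 / (0.192) ≈ 5.2083, MB₁ = 442, so M₁ = 5.2083 × 442 = 2302.0686 billion.
After: m₂ = 1 / (0.27) ≈ 3.7037, MB₂ = 442 + 58 = 500, so M₂ = 3.7037 × 500 = 1851.85 billion.
ΔM = M₂ − M₁ = 1851.85 − 2302.0686 = -450.2186 billion.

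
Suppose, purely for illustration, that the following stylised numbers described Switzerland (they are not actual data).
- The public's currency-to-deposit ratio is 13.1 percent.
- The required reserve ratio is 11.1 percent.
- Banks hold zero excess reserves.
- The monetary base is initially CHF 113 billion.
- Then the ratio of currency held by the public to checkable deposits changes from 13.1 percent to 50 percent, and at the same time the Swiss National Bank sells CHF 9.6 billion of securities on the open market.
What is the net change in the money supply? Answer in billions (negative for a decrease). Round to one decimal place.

Before: m₁ = (1 + 0.131) / (0.111 + 0.131) ≈ 4.67355, MB₁ = 113, so M₁ = 4.67355 × 113 ≈ 528.1111 billion.
After: m₂ = (1 + 0.5) / (0.111 + 0.5) ≈ 2.45499, MB₂ = 113 − 9.6 = 103.4, so M₂ = 2.45499 × 103.4 ≈ 253.846 billion.
ΔM = M₂ − M₁ = 253.846 − 528.1111 = -274.2651 billion.

-274.3 billion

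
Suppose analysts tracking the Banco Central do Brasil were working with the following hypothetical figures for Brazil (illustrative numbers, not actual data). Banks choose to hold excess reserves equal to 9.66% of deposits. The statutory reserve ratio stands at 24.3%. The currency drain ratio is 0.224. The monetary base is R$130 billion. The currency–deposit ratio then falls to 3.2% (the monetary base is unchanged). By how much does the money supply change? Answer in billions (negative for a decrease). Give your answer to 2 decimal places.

Initially m₁ = (1 + 0.224) / (0.243 + 0.0966 + 0.224) ≈ 2.171753, so M₁ = 2.171753 × 130 ≈ 282.3279 billion.
After the change m₂ = (1 + 0.032) / (0.243 + 0.0966 + 0.032) ≈ 2.777180, so M₂ = 2.777180 × 130 = 361.0334 billion.
ΔM = M₂ − M₁ = 361.0334 − 282.3279 = 78.7055 billion.

R$78.71 billion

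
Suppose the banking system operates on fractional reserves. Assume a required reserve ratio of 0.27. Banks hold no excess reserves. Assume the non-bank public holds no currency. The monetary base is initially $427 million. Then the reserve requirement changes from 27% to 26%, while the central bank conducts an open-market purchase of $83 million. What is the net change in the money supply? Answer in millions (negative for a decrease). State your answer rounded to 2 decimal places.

Before: m₁ = 1 / (0.27) ≈ 3.703704, MB₁ = 427, so M₁ = 3.703704 × 427 ≈ 1581.4816 million.
After: m₂ = 1 / (0.26) ≈ 3.846154, MB₂ = 427 + 83 = 510, so M₂ = 3.846154 × 510 ≈ 1961.5385 million.
ΔM = M₂ − M₁ = 1961.5385 − 1581.4816 = 380.0569 million.

$380.06 million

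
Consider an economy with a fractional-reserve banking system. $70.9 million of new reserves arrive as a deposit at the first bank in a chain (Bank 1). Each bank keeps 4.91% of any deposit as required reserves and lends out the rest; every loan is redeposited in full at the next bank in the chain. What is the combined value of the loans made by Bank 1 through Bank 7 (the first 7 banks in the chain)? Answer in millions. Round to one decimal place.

$407.8 million

Bank i lends (1 − rr)^i of the original deposit: Bank 1 lends 70.9·0.9509 ≈ 67.4188, Bank 2 lends 70.9·0.9509² ≈ 64.1085, and so on.
Summing a geometric series: total = 70.9·[0.9509·(1 − 0.9509^7) / (1 − 0.9509)] ≈ 407.8336 million.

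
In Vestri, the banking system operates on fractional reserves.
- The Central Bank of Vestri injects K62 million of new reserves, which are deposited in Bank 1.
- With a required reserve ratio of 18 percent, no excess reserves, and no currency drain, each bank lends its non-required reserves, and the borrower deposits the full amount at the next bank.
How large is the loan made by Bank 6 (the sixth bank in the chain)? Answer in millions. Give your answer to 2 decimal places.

Each bank lends a fraction (1 − rr) = 0.8200 of the deposit it receives, so Bank 6 receives 62·0.8200^5 and lends 62·0.8200^6 ≈ 18.8484 million.

K18.85 million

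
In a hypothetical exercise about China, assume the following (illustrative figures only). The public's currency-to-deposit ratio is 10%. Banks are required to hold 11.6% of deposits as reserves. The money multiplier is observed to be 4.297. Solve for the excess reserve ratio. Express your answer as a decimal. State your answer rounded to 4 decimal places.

0.0400

Using m = 4.297. Since m = (1 + c)/(c + rr + e), the denominator satisfies c + rr + e = (1 + c)/m = (1 + 0.1) / 4.297 ≈ 0.255993.
With c = 0.1 and rr = 0.116, the excess reserve ratio is 0.255993 − 0.1 − 0.116 = 0.039993.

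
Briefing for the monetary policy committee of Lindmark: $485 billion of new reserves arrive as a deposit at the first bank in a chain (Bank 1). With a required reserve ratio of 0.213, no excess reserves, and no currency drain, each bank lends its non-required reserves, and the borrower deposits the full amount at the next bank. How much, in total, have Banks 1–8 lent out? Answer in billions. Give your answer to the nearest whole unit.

Bank i lends (1 − rr)^i of the original deposit: Bank 1 lends 485·0.7870 = 381.6950, Bank 2 lends 485·0.7870² ≈ 300.3940, and so on.
Summing a geometric series: total = 485·[0.7870·(1 − 0.7870^8) / (1 − 0.7870)] ≈ 1528.2804 billion.

$1528 billion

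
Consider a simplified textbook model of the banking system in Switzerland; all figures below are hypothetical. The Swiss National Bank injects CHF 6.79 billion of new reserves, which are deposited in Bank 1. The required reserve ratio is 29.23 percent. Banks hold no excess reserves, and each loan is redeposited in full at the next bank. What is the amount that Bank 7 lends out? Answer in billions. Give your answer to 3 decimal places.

Each bank lends a fraction (1 − rr) = 0.7077 of the deposit it receives, so Bank 7 receives 6.79·0.7077^6 and lends 6.79·0.7077^7 ≈ 0.6037 billion.

CHF 0.604 billion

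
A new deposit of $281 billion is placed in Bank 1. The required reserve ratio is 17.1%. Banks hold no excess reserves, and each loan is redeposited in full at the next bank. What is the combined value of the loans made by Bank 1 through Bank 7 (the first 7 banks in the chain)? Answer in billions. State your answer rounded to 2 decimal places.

$995.71 billion

Bank i lends (1 − rr)^i of the original deposit: Bank 1 lends 281·0.8290 = 232.9490, Bank 2 lends 281·0.8290² ≈ 193.1147, and so on.
Summing a geometric series: total = 281·[0.8290·(1 − 0.8290^7) / (1 − 0.8290)] ≈ 995.7137 billion.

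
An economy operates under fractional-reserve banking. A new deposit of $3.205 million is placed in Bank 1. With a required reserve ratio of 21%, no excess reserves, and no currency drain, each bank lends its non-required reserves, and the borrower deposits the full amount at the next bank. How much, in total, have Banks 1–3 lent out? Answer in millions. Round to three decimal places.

$6.112 million

Bank i lends (1 − rr)^i of the original deposit: Bank 1 lends 3.205·0.7900 ≈ 2.5320, Bank 2 lends 3.205·0.7900² ≈ 2.0002, and so on.
Summing a geometric series: total = 3.205·[0.7900·(1 − 0.7900^3) / (1 − 0.7900)] ≈ 6.1124 million.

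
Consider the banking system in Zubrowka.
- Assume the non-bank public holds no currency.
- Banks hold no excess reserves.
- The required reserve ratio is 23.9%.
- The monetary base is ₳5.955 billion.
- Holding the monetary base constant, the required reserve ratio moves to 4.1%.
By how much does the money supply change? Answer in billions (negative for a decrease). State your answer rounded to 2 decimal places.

Initially m₁ = 1 / (0.239) ≈ 4.1841, so M₁ = 4.1841 × 5.955 ≈ 24.9163 billion.
After the change m₂ = 1 / (0.041) ≈ 24.3902, so M₂ = 24.3902 × 5.955 ≈ 145.2436 billion.
ΔM = M₂ − M₁ = 145.2436 − 24.9163 = 120.3273 billion.

₳120.33 billion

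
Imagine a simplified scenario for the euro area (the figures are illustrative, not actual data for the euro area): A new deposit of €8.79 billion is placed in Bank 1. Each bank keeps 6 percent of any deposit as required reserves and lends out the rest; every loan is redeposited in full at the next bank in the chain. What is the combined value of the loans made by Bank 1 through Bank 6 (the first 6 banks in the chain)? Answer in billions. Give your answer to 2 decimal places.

€42.71 billion

Bank i lends (1 − rr)^i of the original deposit: Bank 1 lends 8.79·0.9400 = 8.2626, Bank 2 lends 8.79·0.9400² ≈ 7.7668, and so on.
Summing a geometric series: total = 8.79·[0.9400·(1 − 0.9400^6) / (1 − 0.9400)] ≈ 42.7080 billion.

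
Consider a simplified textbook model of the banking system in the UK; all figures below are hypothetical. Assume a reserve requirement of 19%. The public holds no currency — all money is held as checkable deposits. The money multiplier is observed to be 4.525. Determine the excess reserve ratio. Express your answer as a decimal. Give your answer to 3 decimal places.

0.031

Using m = 4.525. Since m = (1 + c)/(c + rr + e), the denominator satisfies c + rr + e = (1 + c)/m = (1 + 0) / 4.525 ≈ 0.220994.
With c = 0 and rr = 0.19, the excess reserve ratio is 0.220994 − 0 − 0.19 = 0.030994.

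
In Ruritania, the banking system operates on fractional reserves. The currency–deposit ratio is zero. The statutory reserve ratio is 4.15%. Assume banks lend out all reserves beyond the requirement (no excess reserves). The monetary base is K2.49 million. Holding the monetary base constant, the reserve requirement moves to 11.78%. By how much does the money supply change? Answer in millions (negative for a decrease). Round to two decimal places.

Initially m₁ = 1 / (0.0415) ≈ 24.0964, so M₁ = 24.0964 × 2.49 ≈ 60 million.
After the change m₂ = 1 / (0.1178) ≈ 8.4890, so M₂ = 8.4890 × 2.49 ≈ 21.1376 million.
ΔM = M₂ − M₁ = 21.1376 − 60 = -38.8624 million.

-38.86 million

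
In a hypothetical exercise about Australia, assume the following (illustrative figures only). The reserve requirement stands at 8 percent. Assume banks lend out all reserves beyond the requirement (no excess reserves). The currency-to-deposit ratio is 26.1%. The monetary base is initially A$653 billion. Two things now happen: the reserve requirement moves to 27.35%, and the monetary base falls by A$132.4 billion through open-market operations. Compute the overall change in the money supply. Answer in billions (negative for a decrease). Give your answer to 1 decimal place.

Before: m₁ = (1 + 0.261) / (0.08 + 0.261) ≈ 3.69795, MB₁ = 653, so M₁ = 3.69795 × 653 ≈ 2414.7614 billion.
After: m₂ = (1 + 0.261) / (0.2735 + 0.261) ≈ 2.35921, MB₂ = 653 − 132.4 = 520.6, so M₂ = 2.35921 × 520.6 ≈ 1228.2047 billion.
ΔM = M₂ − M₁ = 1228.2047 − 2414.7614 = -1186.5567 billion.

-1186.6 billion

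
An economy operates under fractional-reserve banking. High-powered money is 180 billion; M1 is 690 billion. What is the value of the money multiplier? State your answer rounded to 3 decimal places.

The money multiplier is m = M / MB = 690 / 180 ≈ 3.83333.

3.833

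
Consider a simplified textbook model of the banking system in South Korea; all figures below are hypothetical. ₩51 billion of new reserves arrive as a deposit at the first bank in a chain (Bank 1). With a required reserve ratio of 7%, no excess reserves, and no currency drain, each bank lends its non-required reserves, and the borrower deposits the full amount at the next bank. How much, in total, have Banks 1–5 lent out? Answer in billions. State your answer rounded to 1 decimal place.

Bank i lends (1 − rr)^i of the original deposit: Bank 1 lends 51·0.9300 = 47.4300, Bank 2 lends 51·0.9300² = 44.1099, and so on.
Summing a geometric series: total = 51·[0.9300·(1 − 0.9300^5) / (1 − 0.9300)] ≈ 206.1929 billion.

₩206.2 billion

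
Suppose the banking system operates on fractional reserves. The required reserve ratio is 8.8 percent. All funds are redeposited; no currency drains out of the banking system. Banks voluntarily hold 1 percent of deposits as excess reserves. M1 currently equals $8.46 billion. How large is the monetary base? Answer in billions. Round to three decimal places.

$0.829 billion

The money multiplier is m = 1 / (rr + e) = 1 / (0.088 + 0.01) ≈ 10.20408.
MB = M / m = 8.46 / 10.20408 ≈ 0.8291 billion.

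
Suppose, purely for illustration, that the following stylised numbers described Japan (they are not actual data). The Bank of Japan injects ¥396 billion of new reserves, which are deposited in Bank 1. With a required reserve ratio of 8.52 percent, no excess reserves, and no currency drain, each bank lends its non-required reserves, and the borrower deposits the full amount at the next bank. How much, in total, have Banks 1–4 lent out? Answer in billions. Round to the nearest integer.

Bank i lends (1 − rr)^i of the original deposit: Bank 1 lends 396·0.9148 = 362.2608, Bank 2 lends 396·0.9148² ≈ 331.3962, and so on.
Summing a geometric series: total = 396·[0.9148·(1 − 0.9148^4) / (1 − 0.9148)] ≈ 1274.1501 billion.

¥1274 billion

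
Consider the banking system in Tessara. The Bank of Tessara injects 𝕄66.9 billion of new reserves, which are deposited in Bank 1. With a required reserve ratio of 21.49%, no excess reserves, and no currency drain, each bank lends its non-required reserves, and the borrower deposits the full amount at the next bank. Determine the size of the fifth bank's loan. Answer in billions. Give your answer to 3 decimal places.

Each bank lends a fraction (1 − rr) = 0.7851 of the deposit it receives, so Bank 5 receives 66.9·0.7851^4 and lends 66.9·0.7851^5 ≈ 19.9550 billion.

𝕄19.955 billion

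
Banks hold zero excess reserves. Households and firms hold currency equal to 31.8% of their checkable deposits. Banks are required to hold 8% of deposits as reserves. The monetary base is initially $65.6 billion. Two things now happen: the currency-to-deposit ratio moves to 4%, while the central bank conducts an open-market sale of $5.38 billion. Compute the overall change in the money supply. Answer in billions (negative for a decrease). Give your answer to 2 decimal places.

$304.67 billion

Before: m₁ = (1 + 0.318) / (0.08 + 0.318) ≈ 3.31156, MB₁ = 65.6, so M₁ = 3.31156 × 65.6 ≈ 217.2383 billion.
After: m₂ = (1 + 0.04) / (0.08 + 0.04) ≈ 8.66667, MB₂ = 65.6 − 5.38 = 60.22, so M₂ = 8.66667 × 60.22 ≈ 521.9069 billion.
ΔM = M₂ − M₁ = 521.9069 − 217.2383 = 304.6686 billion.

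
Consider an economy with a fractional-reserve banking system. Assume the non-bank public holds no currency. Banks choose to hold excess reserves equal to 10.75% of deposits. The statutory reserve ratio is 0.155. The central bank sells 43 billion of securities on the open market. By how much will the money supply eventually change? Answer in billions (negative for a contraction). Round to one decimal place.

-163.8 billion

The money multiplier is m = 1 / (rr + e) = 1 / (0.155 + 0.1075) ≈ 3.8095.
The sale removes 43 billion of base, so ΔM = m × ΔMB = 3.8095 × (−43) = -163.8085 billion.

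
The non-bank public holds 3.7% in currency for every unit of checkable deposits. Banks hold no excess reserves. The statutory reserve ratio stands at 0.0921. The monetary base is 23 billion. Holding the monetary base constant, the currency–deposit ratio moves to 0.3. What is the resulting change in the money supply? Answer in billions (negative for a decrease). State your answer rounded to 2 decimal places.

Initially m₁ = (1 + 0.037) / (0.0921 + 0.037) ≈ 8.03253, so M₁ = 8.03253 × 23 ≈ 184.7482 billion.
After the change m₂ = (1 + 0.3) / (0.0921 + 0.3) ≈ 3.31548, so M₂ = 3.31548 × 23 ≈ 76.256 billion.
ΔM = M₂ − M₁ = 76.256 − 184.7482 = -108.4922 billion.

-108.49 billion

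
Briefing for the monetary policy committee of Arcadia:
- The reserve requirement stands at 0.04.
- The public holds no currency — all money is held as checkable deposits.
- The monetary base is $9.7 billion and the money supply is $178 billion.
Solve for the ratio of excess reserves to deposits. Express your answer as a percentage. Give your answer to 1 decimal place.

1.4%

Using m = M/MB = 178/9.7 ≈ 18.350515. Since m = (1 + c)/(c + rr + e), the denominator satisfies c + rr + e = (1 + c)/m = (1 + 0) / 18.350515 ≈ 0.054494.
With c = 0 and rr = 0.04, the ratio of excess reserves to deposits is 0.054494 − 0 − 0.04 = 0.014494.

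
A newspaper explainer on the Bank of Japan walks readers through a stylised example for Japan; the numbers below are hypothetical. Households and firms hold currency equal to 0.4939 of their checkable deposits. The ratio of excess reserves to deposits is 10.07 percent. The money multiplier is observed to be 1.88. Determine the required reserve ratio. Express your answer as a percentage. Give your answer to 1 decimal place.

Using m = 1.88. Since m = (1 + c)/(c + rr + e), the denominator satisfies c + rr + e = (1 + c)/m = (1 + 0.4939) / 1.88 ≈ 0.794628.
With c = 0.4939 and e = 0.1007, the required reserve ratio is 0.794628 − 0.4939 − 0.1007 = 0.200028.

20.0%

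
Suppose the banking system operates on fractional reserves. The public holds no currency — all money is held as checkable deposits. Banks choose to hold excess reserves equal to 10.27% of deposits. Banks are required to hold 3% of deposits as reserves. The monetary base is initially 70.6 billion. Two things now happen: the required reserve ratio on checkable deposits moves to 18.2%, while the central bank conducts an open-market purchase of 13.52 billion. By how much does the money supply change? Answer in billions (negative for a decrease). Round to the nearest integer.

Before: m₁ = 1 / (0.03 + 0.1027) ≈ 7.5358, MB₁ = 70.6, so M₁ = 7.5358 × 70.6 ≈ 532.0275 billion.
After: m₂ = 1 / (0.182 + 0.1027) ≈ 3.5125, MB₂ = 70.6 + 13.52 = 84.12, so M₂ = 3.5125 × 84.12 = 295.4715 billion.
ΔM = M₂ − M₁ = 295.4715 − 532.0275 = -236.556 billion.

-237 billion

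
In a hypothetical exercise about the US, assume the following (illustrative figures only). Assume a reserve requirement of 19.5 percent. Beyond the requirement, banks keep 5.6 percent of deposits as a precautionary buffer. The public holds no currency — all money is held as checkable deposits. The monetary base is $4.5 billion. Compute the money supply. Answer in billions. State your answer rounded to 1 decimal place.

$17.9 billion

The money multiplier is m = 1 / (rr + e) = 1 / (0.195 + 0.056) ≈ 3.9841.
So M = m × MB = 3.9841 × 4.5 ≈ 17.9285 billion.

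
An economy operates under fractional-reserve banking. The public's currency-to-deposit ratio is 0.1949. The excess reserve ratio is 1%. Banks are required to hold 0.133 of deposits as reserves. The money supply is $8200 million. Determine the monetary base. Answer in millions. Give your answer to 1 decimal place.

The money multiplier is m = (1 + c) / (rr + e + c) = (1 + 0.1949) / (0.133 + 0.01 + 0.1949) ≈ 3.536253.
MB = M / m = 8200 / 3.536253 ≈ 2318.8386 million.

$2318.8 million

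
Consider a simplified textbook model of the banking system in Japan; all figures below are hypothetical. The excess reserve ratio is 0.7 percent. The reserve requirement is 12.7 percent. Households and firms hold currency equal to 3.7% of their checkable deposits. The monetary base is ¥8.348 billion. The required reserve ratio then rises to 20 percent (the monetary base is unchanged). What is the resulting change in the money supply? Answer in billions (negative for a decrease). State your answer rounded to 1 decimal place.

-15.1 billion

Initially m₁ = (1 + 0.037) / (0.127 + 0.007 + 0.037) ≈ 6.0643, so M₁ = 6.0643 × 8.348 ≈ 50.6248 billion.
After the change m₂ = (1 + 0.037) / (0.2 + 0.007 + 0.037) = 4.25, so M₂ = 4.25 × 8.348 = 35.479 billion.
ΔM = M₂ − M₁ = 35.479 − 50.6248 = -15.1458 billion.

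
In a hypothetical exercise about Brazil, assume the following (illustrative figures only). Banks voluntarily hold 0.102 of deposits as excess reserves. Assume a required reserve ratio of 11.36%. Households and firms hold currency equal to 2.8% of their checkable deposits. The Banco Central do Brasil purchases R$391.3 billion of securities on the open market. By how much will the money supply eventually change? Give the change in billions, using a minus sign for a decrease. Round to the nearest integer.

The money multiplier is m = (1 + c) / (rr + e + c) = (1 + 0.028) / (0.1136 + 0.102 + 0.028) ≈ 4.22.
The purchase adds 391.3 billion of base, so ΔM = m × ΔMB = 4.22 × (+391.3) = 1651.286 billion.

R$1651 billion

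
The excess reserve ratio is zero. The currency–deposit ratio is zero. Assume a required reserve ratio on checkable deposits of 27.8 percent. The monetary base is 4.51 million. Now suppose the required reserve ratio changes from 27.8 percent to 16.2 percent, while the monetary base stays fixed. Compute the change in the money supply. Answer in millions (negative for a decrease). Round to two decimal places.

Initially m₁ = 1 / (0.278) ≈ 3.5971, so M₁ = 3.5971 × 4.51 ≈ 16.2229 million.
After the change m₂ = 1 / (0.162) ≈ 6.1728, so M₂ = 6.1728 × 4.51 ≈ 27.8393 million.
ΔM = M₂ − M₁ = 27.8393 − 16.2229 = 11.6164 million.

11.62 million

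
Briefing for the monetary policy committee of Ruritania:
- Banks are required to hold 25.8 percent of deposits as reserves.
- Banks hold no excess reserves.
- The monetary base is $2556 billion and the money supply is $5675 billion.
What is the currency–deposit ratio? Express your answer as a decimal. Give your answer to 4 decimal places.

0.3501

Using m = M/MB = 5675/2556 ≈ 2.220266. From m = (1 + c)/(c + rr + e), rearranging gives 1 + c = m·(c + rr + e), so c·(1 − m) = m·(rr + e) − 1.
Hence c = [m·(rr + e) − 1]/(1 − m) = [2.220266 × (0.258 + 0) − 1] / (1 − 2.220266) ≈ 0.350064.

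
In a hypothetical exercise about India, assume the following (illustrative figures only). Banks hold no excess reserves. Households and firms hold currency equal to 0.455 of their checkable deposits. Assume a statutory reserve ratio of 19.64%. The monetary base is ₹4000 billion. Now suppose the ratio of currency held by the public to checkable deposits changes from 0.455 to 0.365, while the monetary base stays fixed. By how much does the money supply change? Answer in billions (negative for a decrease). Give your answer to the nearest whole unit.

Initially m₁ = (1 + 0.455) / (0.1964 + 0.455) ≈ 2.23365, so M₁ = 2.23365 × 4000 = 8934.6 billion.
After the change m₂ = (1 + 0.365) / (0.1964 + 0.365) ≈ 2.43142, so M₂ = 2.43142 × 4000 = 9725.68 billion.
ΔM = M₂ − M₁ = 9725.68 − 8934.6 = 791.08 billion.

₹791 billion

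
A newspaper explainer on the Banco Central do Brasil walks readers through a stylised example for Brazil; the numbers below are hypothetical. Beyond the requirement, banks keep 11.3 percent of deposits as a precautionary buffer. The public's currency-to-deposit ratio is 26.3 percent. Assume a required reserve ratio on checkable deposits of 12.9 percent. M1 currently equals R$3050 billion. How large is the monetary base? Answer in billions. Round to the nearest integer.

R$1220 billion

The money multiplier is m = (1 + c) / (rr + e + c) = (1 + 0.263) / (0.129 + 0.113 + 0.263) ≈ 2.50099.
MB = M / m = 3050 / 2.50099 ≈ 1219.5171 billion.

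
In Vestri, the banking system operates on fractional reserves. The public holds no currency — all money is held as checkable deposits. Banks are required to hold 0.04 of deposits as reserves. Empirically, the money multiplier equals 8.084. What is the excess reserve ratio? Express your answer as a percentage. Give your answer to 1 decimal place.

8.4%

Using m = 8.084. Since m = (1 + c)/(c + rr + e), the denominator satisfies c + rr + e = (1 + c)/m = (1 + 0) / 8.084 ≈ 0.123701.
With c = 0 and rr = 0.04, the excess reserve ratio is 0.123701 − 0 − 0.04 = 0.083701.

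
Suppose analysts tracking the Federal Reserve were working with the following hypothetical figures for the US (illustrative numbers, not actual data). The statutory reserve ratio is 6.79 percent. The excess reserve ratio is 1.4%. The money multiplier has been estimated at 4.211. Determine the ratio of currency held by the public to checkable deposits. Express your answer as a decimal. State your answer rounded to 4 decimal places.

0.2040

Using m = 4.211. From m = (1 + c)/(c + rr + e), rearranging gives 1 + c = m·(c + rr + e), so c·(1 − m) = m·(rr + e) − 1.
Hence c = [m·(rr + e) − 1]/(1 − m) = [4.211 × (0.0679 + 0.014) − 1] / (1 − 4.211) ≈ 0.204023.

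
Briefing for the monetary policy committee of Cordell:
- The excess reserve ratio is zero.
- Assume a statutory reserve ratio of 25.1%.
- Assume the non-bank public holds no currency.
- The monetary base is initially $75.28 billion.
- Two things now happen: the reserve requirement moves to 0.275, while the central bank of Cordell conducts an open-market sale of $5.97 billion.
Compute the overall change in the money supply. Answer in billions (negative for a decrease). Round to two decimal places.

Before: m₁ = 1 / (0.251) ≈ 3.98406, MB₁ = 75.28, so M₁ = 3.98406 × 75.28 ≈ 299.92 billion.
After: m₂ = 1 / (0.275) ≈ 3.63636, MB₂ = 75.28 − 5.97 = 69.31, so M₂ = 3.63636 × 69.31 ≈ 252.0361 billion.
ΔM = M₂ − M₁ = 252.0361 − 299.92 = -47.8839 billion.

-47.88 billion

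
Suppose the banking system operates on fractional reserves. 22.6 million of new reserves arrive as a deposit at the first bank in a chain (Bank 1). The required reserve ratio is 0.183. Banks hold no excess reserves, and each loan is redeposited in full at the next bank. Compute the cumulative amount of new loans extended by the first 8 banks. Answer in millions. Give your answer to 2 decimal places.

Bank i lends (1 − rr)^i of the original deposit: Bank 1 lends 22.6·0.8170 = 18.4642, Bank 2 lends 22.6·0.8170² ≈ 15.0853, and so on.
Summing a geometric series: total = 22.6·[0.8170·(1 − 0.8170^8) / (1 − 0.8170)] ≈ 80.8684 million.

80.87 million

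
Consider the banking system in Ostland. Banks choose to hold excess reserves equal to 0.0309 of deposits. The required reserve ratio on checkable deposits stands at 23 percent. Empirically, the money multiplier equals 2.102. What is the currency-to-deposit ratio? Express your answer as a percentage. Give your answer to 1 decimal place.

Using m = 2.102. From m = (1 + c)/(c + rr + e), rearranging gives 1 + c = m·(c + rr + e), so c·(1 − m) = m·(rr + e) − 1.
Hence c = [m·(rr + e) − 1]/(1 − m) = [2.102 × (0.23 + 0.0309) − 1] / (1 − 2.102) ≈ 0.409790.

41.0%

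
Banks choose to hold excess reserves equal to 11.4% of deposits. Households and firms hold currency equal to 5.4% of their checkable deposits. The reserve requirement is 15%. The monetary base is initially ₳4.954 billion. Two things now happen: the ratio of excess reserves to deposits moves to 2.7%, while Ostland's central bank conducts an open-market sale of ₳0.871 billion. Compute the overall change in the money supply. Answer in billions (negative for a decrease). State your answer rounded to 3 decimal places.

Before: m₁ = (1 + 0.054) / (0.15 + 0.114 + 0.054) ≈ 3.31447, MB₁ = 4.954, so M₁ = 3.31447 × 4.954 ≈ 16.4199 billion.
After: m₂ = (1 + 0.054) / (0.15 + 0.027 + 0.054) ≈ 4.56277, MB₂ = 4.954 − 0.871 = 4.083, so M₂ = 4.56277 × 4.083 ≈ 18.6298 billion.
ΔM = M₂ − M₁ = 18.6298 − 16.4199 = 2.2099 billion.

₳2.210 billion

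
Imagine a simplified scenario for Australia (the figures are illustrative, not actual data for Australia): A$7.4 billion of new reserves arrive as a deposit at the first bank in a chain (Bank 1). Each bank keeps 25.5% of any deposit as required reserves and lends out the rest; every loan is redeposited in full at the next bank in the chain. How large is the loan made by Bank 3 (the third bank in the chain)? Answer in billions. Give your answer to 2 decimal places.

Each bank lends a fraction (1 − rr) = 0.7450 of the deposit it receives, so Bank 3 receives 7.4·0.7450^2 and lends 7.4·0.7450^3 ≈ 3.0599 billion.

A$3.06 billion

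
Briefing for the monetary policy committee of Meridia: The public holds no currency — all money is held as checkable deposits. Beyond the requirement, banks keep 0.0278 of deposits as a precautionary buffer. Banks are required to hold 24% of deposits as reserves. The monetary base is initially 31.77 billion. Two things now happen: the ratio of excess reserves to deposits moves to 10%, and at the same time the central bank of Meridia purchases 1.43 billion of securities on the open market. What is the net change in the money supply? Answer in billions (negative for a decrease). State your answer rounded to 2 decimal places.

-20.99 billion

Before: m₁ = 1 / (0.24 + 0.0278) ≈ 3.73413, MB₁ = 31.77, so M₁ = 3.73413 × 31.77 ≈ 118.6333 billion.
After: m₂ = 1 / (0.24 + 0.1) ≈ 2.94118, MB₂ = 31.77 + 1.43 = 33.2, so M₂ = 2.94118 × 33.2 ≈ 97.6472 billion.
ΔM = M₂ − M₁ = 97.6472 − 118.6333 = -20.9861 billion.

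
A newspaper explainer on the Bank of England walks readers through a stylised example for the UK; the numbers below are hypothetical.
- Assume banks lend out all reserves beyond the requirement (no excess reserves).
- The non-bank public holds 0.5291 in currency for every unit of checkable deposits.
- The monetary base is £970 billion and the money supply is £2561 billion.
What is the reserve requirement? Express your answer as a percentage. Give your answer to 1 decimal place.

Using m = M/MB = 2561/970 ≈ 2.640206. Since m = (1 + c)/(c + rr + e), the denominator satisfies c + rr + e = (1 + c)/m = (1 + 0.5291) / 2.640206 ≈ 0.579159.
With c = 0.5291 and e = 0, the reserve requirement is 0.579159 − 0.5291 − 0 = 0.050059.

5.0%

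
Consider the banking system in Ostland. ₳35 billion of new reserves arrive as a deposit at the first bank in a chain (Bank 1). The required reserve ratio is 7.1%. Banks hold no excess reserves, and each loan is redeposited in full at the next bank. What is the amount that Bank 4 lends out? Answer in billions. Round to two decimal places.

Each bank lends a fraction (1 − rr) = 0.9290 of the deposit it receives, so Bank 4 receives 35·0.9290^3 and lends 35·0.9290^4 ≈ 26.0694 billion.

₳26.07 billion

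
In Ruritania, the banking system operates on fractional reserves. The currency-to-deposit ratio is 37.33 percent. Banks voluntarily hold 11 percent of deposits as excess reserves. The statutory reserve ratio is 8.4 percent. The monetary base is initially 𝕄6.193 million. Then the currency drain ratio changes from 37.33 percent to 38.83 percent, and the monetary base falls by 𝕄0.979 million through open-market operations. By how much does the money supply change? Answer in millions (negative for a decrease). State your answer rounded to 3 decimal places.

-2.561 million

Before: m₁ = (1 + 0.3733) / (0.084 + 0.11 + 0.3733) ≈ 2.42077, MB₁ = 6.193, so M₁ = 2.42077 × 6.193 ≈ 14.9918 million.
After: m₂ = (1 + 0.3883) / (0.084 + 0.11 + 0.3883) ≈ 2.38417, MB₂ = 6.193 − 0.979 = 5.214, so M₂ = 2.38417 × 5.214 ≈ 12.4311 million.
ΔM = M₂ − M₁ = 12.4311 − 14.9918 = -2.5607 million.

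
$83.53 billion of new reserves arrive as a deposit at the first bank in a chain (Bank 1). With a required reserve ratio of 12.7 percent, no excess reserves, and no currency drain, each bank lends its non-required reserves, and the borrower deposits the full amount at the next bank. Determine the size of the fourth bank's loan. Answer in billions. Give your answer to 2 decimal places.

$48.52 billion

Each bank lends a fraction (1 − rr) = 0.8730 of the deposit it receives, so Bank 4 receives 83.53·0.8730^3 and lends 83.53·0.8730^4 ≈ 48.5176 billion.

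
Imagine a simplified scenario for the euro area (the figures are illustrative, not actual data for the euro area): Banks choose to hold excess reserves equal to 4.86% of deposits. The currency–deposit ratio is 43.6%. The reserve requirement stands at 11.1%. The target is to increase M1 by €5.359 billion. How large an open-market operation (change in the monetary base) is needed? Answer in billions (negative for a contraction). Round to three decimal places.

The money multiplier is m = (1 + c) / (rr + e + c) = (1 + 0.436) / (0.111 + 0.0486 + 0.436) ≈ 2.41101.
ΔMB = ΔM / m = (+5.359) / 2.41101 ≈ 2.2227 billion.

€2.223 billion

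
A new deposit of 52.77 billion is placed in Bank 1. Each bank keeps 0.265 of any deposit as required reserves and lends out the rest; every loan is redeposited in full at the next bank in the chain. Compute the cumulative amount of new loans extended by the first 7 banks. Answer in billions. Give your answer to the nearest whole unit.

Bank i lends (1 − rr)^i of the original deposit: Bank 1 lends 52.77·0.7350 ≈ 38.7859, Bank 2 lends 52.77·0.7350² ≈ 28.5077, and so on.
Summing a geometric series: total = 52.77·[0.7350·(1 − 0.7350^7) / (1 − 0.7350)] ≈ 129.4015 billion.

129 billion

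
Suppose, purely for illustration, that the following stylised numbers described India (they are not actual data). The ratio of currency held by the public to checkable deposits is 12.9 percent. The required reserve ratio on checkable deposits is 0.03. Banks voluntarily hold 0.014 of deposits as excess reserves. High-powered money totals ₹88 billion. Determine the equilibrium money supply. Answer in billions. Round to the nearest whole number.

The money multiplier is m = (1 + c) / (rr + e + c) = (1 + 0.129) / (0.03 + 0.014 + 0.129) ≈ 6.5260.
So M = m × MB = 6.5260 × 88 = 574.288 billion.

₹574 billion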